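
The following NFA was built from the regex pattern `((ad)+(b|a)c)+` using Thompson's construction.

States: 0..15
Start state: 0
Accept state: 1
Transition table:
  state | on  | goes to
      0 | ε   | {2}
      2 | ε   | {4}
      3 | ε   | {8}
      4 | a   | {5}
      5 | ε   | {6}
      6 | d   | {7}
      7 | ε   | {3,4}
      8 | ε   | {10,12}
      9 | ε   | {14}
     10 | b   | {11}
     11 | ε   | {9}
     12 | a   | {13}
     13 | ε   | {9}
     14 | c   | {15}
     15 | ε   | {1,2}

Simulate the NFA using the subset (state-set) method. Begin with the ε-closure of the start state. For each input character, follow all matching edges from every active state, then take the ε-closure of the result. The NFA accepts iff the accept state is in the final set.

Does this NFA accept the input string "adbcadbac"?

S₀ = ε-closure({0}) = {0,2,4}
'a' @ 1: {5,6}
'd' @ 2: {3,4,7,8,10,12}
'b' @ 3: {9,11,14}
'c' @ 4: {1,2,4,15}  [accepting]
'a' @ 5: {5,6}
'd' @ 6: {3,4,7,8,10,12}
'b' @ 7: {9,11,14}
'a' @ 8: {}  — dead — no transitions
rest 'c' ignored (set empty)
final: {}; accept 1 not in set

Answer: REJECT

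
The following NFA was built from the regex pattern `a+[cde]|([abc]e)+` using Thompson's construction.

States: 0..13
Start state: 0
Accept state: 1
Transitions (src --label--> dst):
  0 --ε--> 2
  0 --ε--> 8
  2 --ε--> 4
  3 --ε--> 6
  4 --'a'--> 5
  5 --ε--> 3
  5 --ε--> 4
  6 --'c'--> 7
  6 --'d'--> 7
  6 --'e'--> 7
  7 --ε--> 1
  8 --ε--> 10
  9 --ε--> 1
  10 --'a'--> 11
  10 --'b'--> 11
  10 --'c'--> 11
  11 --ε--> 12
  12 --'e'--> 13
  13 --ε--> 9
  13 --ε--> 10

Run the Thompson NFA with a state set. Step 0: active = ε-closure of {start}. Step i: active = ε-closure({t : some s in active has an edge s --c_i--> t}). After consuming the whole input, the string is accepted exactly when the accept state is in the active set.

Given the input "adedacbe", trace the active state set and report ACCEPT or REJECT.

initial (ε-close {0}): {0,2,4,8,10}
'a' @ 1: {3,4,5,6,11,12}
'd' @ 2: {1,7}  (accept∈set)
'e' @ 3: {}  — state set empty
rest 'dacbe' ignored (set empty)
after full input: {}  (accept=1 not in)

Answer: REJECT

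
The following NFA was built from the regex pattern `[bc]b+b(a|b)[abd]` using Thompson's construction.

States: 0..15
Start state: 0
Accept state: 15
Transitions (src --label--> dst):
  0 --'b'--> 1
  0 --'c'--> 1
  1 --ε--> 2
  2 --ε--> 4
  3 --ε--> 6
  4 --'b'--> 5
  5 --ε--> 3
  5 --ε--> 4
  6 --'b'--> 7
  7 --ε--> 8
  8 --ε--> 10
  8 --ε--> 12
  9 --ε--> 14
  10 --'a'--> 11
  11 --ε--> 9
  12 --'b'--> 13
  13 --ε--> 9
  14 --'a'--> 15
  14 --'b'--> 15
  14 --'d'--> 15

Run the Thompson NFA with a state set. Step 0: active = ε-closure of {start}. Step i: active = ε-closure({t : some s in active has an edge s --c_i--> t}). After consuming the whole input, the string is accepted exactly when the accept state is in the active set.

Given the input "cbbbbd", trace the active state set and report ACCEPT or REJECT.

Answer: ACCEPT

Trace:
start: ε-closure({0}) = {0}
'c' @ 1: {1,2,4}
'b' @ 2: {3,4,5,6}
'b' @ 3: {3,4,5,6,7,8,10,12}
'b' @ 4: {3,4,5,6,7,8,9,10,12,13,14}
'b' @ 5: {3,4,5,6,7,8,9,10,12,13,14,15}  (accept∈set)
'd' @ 6: {15}  (accept∈set)
end set {15} — state 15 in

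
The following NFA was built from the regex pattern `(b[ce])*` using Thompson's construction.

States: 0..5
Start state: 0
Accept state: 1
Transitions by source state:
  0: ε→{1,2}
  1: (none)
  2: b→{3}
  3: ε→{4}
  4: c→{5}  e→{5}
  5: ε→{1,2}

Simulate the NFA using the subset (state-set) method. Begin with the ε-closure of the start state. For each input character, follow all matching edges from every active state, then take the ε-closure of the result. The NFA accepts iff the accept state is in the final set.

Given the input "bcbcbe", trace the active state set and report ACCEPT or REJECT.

Answer: ACCEPT

Steps:
start: ε-closure({0}) = {0,1,2}
'b' @ 1: {3,4}
'c' @ 2: {1,2,5}  (accept∈set)
'b' @ 3: {3,4}
'c' @ 4: {1,2,5}  (accept∈set)
'b' @ 5: {3,4}
'e' @ 6: {1,2,5}  (accept∈set)
after full input: {1,2,5}  (accept=1 in)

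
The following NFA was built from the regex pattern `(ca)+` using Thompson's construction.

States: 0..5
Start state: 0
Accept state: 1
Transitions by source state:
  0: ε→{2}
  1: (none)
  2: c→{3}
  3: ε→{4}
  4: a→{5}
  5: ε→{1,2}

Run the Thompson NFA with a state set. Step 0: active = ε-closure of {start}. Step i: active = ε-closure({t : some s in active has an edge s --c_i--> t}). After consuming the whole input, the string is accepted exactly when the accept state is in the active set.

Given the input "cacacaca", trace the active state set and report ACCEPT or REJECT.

Answer: ACCEPT

Derivation:
start: ε-closure({0}) = {0,2}
'c' @ 1: {3,4}
'a' @ 2: {1,2,5}  ✓accept
'c' @ 3: {3,4}
'a' @ 4: {1,2,5}  ✓accept
'c' @ 5: {3,4}
'a' @ 6: {1,2,5}  ✓accept
'c' @ 7: {3,4}
'a' @ 8: {1,2,5}  ✓accept
end set {1,2,5} — state 1 in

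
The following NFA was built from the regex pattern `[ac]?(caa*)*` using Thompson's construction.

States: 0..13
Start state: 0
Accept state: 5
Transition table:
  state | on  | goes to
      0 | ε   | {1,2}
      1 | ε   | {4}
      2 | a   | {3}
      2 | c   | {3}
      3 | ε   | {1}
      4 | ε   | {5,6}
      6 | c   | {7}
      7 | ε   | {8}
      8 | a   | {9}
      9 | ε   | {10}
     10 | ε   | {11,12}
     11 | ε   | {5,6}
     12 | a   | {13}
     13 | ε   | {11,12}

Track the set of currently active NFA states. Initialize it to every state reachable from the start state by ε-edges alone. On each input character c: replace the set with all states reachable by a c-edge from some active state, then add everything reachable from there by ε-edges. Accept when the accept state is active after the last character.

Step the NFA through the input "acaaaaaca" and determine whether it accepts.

Answer: ACCEPT

Trace:
S₀ = ε-closure({0}) = {0,1,2,4,5,6}
'a' @ 1: {1,3,4,5,6}  ✓accept
'c' @ 2: {7,8}
'a' @ 3: {5,6,9,10,11,12}  ✓accept
'a' @ 4: {5,6,11,12,13}  ✓accept
'a' @ 5: {5,6,11,12,13}  ✓accept
'a' @ 6: {5,6,11,12,13}  ✓accept
'a' @ 7: {5,6,11,12,13}  ✓accept
'c' @ 8: {7,8}
'a' @ 9: {5,6,9,10,11,12}  ✓accept
after full input: {5,6,9,10,11,12}  (accept=5 in)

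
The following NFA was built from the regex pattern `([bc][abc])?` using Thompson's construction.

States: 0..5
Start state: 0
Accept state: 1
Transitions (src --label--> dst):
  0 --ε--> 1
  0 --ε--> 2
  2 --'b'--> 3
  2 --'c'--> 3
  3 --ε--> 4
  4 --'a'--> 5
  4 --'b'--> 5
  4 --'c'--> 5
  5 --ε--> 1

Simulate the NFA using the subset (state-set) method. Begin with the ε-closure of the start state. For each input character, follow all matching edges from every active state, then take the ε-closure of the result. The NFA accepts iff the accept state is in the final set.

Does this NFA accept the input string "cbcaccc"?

Answer: REJECT

Steps:
start: ε-closure({0}) = {0,1,2}
'c' @ 1: {3,4}
'b' @ 2: {1,5}  (accept∈set)
'c' @ 3: {}  — no active states
rest 'accc' ignored (set empty)
end set {} — state 1 not in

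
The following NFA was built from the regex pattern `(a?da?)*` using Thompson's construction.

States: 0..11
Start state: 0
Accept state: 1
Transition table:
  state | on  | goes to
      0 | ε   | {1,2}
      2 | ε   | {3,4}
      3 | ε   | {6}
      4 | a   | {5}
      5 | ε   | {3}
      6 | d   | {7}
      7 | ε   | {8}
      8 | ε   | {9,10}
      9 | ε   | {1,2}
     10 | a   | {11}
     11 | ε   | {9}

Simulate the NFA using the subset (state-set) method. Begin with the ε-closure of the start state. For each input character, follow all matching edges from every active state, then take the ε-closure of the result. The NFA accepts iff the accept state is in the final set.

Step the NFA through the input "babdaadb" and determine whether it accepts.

start: ε-closure({0}) = {0,1,2,3,4,6}
'b' @ 1: {}  — no active states
rest 'abdaadb' ignored (set empty)
end set {} — state 1 not in

Answer: REJECT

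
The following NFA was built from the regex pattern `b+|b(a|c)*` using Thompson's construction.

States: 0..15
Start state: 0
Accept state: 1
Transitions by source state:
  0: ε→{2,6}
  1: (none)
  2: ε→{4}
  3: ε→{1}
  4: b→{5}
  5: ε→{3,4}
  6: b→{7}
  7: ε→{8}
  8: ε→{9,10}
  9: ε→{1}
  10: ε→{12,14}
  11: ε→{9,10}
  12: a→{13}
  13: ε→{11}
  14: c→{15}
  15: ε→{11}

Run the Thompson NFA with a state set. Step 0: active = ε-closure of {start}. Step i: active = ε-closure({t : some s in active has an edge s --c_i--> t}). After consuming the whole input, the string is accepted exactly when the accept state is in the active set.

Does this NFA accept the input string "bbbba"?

start: ε-closure({0}) = {0,2,4,6}
'b' @ 1: {1,3,4,5,7,8,9,10,12,14}  [accepting]
'b' @ 2: {1,3,4,5}  [accepting]
'b' @ 3: {1,3,4,5}  [accepting]
'b' @ 4: {1,3,4,5}  [accepting]
'a' @ 5: {}  — state set empty
final: {}; accept 1 not in set

Answer: REJECT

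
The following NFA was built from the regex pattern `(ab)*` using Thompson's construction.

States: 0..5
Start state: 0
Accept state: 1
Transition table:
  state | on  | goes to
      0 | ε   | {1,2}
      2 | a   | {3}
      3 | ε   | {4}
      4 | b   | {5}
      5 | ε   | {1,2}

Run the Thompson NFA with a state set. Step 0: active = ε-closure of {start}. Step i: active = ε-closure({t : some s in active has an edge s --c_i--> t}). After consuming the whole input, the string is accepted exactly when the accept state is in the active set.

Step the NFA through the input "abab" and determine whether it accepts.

Answer: ACCEPT

Steps:
S₀ = ε-closure({0}) = {0,1,2}
'a' @ 1: {3,4}
'b' @ 2: {1,2,5}  ✓accept
'a' @ 3: {3,4}
'b' @ 4: {1,2,5}  ✓accept
after full input: {1,2,5}  (accept=1 in)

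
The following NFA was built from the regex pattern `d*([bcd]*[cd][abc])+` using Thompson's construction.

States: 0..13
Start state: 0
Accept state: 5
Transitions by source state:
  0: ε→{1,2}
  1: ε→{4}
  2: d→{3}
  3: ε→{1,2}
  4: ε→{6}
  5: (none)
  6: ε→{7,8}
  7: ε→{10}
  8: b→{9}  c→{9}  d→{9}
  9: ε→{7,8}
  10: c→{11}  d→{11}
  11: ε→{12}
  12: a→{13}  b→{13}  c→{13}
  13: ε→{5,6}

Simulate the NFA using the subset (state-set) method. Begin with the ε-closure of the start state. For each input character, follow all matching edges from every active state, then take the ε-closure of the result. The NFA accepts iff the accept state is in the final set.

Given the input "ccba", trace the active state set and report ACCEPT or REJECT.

Answer: REJECT

Steps:
start: ε-closure({0}) = {0,1,2,4,6,7,8,10}
'c' @ 1: {7,8,9,10,11,12}
'c' @ 2: {5,6,7,8,9,10,11,12,13}  (accept∈set)
'b' @ 3: {5,6,7,8,9,10,13}  (accept∈set)
'a' @ 4: {}  — no active states
end set {} — state 5 not in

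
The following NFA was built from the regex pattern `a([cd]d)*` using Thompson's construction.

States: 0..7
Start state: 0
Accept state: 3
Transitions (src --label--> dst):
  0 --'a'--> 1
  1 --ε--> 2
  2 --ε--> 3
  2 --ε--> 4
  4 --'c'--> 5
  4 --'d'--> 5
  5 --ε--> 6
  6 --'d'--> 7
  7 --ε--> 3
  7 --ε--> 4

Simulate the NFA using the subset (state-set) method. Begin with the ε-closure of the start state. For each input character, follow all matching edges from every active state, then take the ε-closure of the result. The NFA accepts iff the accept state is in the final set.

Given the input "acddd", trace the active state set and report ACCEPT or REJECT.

Answer: ACCEPT

Trace:
start: ε-closure({0}) = {0}
'a' @ 1: {1,2,3,4}  [accepting]
'c' @ 2: {5,6}
'd' @ 3: {3,4,7}  [accepting]
'd' @ 4: {5,6}
'd' @ 5: {3,4,7}  [accepting]
after full input: {3,4,7}  (accept=3 in)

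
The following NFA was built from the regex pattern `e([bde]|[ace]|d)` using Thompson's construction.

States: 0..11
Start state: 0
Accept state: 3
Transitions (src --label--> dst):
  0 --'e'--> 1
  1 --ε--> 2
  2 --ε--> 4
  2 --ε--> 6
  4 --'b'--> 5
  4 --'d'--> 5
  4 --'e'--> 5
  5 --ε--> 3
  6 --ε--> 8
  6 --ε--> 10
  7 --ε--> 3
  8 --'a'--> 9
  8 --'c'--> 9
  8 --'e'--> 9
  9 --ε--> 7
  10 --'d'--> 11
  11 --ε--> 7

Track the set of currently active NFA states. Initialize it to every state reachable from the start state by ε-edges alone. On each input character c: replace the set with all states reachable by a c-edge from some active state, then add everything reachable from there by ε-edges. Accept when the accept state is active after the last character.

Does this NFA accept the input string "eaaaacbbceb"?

initial (ε-close {0}): {0}
'e' @ 1: {1,2,4,6,8,10}
'a' @ 2: {3,7,9}  ✓accept
'a' @ 3: {}  — no active states
rest 'aacbbceb' ignored (set empty)
after full input: {}  (accept=3 not in)

Answer: REJECT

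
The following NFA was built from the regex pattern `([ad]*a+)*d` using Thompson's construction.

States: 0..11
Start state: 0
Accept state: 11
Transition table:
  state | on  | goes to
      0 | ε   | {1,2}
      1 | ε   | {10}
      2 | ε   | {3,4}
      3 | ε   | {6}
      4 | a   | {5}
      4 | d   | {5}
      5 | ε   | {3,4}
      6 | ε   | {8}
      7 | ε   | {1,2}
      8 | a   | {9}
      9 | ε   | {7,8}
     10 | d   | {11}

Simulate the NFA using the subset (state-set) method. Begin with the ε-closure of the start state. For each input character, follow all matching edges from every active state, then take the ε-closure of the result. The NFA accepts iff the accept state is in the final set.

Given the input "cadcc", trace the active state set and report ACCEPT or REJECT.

S₀ = ε-closure({0}) = {0,1,2,3,4,6,8,10}
'c' @ 1: {}  — dead — no transitions
rest 'adcc' ignored (set empty)
end set {} — state 11 not in

Answer: REJECT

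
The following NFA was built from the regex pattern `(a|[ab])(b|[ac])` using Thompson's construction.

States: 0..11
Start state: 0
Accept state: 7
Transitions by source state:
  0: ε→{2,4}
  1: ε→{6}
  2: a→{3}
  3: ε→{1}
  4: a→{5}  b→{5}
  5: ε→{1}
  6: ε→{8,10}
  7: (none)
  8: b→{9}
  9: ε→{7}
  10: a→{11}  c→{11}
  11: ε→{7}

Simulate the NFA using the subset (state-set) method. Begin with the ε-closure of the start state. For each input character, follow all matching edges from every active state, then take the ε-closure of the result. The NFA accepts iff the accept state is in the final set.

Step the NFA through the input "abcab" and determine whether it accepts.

S₀ = ε-closure({0}) = {0,2,4}
'a' @ 1: {1,3,5,6,8,10}
'b' @ 2: {7,9}  (accept∈set)
'c' @ 3: {}  — dead — no transitions
rest 'ab' ignored (set empty)
after full input: {}  (accept=7 not in)

Answer: REJECT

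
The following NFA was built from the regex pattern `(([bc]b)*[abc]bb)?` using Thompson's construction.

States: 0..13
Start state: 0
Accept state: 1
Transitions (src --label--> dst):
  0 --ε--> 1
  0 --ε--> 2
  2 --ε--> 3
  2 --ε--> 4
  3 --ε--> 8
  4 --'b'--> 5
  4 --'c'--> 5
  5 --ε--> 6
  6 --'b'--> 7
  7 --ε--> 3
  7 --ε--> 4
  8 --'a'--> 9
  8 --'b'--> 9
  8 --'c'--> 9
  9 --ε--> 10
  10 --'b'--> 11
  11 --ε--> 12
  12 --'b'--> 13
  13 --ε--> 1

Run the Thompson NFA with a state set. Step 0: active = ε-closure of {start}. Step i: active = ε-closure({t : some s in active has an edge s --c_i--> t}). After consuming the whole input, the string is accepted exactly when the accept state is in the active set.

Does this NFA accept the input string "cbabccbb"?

S₀ = ε-closure({0}) = {0,1,2,3,4,8}
'c' @ 1: {5,6,9,10}
'b' @ 2: {3,4,7,8,11,12}
'a' @ 3: {9,10}
'b' @ 4: {11,12}
'c' @ 5: {}  — dead — no transitions
rest 'cbb' ignored (set empty)
final: {}; accept 1 not in set

Answer: REJECT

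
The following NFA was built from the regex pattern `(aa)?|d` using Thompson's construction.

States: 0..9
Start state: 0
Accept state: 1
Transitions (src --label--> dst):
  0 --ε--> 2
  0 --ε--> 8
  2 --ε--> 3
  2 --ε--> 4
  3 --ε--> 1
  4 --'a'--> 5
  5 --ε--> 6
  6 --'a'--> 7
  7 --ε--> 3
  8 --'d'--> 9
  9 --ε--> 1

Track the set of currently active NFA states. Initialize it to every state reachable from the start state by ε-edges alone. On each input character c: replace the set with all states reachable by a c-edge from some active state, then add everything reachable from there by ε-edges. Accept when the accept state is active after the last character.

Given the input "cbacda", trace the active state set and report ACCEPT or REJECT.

Answer: REJECT

Steps:
initial (ε-close {0}): {0,1,2,3,4,8}
'c' @ 1: {}  — state set empty
rest 'bacda' ignored (set empty)
end set {} — state 1 not in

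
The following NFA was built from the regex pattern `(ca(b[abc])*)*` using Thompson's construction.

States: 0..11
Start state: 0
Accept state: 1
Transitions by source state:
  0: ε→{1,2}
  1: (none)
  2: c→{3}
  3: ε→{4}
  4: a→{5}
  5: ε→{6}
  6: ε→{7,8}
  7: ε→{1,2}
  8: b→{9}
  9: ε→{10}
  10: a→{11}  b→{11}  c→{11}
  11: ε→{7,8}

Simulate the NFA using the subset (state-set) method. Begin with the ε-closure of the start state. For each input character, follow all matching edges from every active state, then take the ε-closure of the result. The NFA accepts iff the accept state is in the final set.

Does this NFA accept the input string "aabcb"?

Answer: REJECT

Trace:
initial (ε-close {0}): {0,1,2}
'a' @ 1: {}  — no active states
rest 'abcb' ignored (set empty)
final: {}; accept 1 not in set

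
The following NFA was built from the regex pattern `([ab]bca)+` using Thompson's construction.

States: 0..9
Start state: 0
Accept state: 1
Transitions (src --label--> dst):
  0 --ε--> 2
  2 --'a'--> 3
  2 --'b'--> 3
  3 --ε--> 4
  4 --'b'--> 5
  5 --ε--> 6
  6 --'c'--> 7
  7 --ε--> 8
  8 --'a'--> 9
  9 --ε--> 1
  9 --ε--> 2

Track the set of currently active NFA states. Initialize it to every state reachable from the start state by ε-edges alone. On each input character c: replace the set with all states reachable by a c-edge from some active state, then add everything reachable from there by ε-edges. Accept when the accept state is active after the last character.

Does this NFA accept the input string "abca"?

Answer: ACCEPT

Derivation:
S₀ = ε-closure({0}) = {0,2}
'a' @ 1: {3,4}
'b' @ 2: {5,6}
'c' @ 3: {7,8}
'a' @ 4: {1,2,9}  [accepting]
end set {1,2,9} — state 1 in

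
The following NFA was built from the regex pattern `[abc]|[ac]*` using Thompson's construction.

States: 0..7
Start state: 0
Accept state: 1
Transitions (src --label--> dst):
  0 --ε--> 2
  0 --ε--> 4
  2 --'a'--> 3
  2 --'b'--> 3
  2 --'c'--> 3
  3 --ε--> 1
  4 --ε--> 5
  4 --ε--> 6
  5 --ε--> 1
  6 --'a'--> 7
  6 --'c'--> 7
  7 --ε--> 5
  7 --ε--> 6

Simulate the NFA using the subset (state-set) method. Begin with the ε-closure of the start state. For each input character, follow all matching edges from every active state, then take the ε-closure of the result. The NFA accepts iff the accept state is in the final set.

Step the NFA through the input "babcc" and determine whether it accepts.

Answer: REJECT

Steps:
S₀ = ε-closure({0}) = {0,1,2,4,5,6}
'b' @ 1: {1,3}  [accepting]
'a' @ 2: {}  — no active states
rest 'bcc' ignored (set empty)
final: {}; accept 1 not in set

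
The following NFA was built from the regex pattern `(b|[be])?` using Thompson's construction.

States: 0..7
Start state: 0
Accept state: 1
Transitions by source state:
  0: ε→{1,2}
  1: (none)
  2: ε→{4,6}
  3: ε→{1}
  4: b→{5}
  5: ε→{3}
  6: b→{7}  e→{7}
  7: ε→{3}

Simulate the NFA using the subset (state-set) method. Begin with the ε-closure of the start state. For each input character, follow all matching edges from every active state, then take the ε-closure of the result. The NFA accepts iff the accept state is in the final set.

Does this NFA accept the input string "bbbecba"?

initial (ε-close {0}): {0,1,2,4,6}
'b' @ 1: {1,3,5,7}  [accepting]
'b' @ 2: {}  — dead — no transitions
rest 'becba' ignored (set empty)
end set {} — state 1 not in

Answer: REJECT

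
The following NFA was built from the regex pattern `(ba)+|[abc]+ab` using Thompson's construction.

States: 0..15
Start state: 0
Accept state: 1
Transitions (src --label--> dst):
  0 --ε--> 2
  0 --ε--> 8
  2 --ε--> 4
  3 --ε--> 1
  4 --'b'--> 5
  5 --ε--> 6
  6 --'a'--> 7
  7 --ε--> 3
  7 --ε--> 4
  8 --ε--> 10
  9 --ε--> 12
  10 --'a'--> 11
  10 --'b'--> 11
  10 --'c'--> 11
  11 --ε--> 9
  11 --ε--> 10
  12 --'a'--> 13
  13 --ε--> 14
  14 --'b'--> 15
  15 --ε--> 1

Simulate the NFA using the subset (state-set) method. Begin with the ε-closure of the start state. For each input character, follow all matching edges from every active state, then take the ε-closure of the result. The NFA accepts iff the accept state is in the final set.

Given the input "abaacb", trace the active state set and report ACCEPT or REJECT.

start: ε-closure({0}) = {0,2,4,8,10}
'a' @ 1: {9,10,11,12}
'b' @ 2: {9,10,11,12}
'a' @ 3: {9,10,11,12,13,14}
'a' @ 4: {9,10,11,12,13,14}
'c' @ 5: {9,10,11,12}
'b' @ 6: {9,10,11,12}
final: {9,10,11,12}; accept 1 not in set

Answer: REJECT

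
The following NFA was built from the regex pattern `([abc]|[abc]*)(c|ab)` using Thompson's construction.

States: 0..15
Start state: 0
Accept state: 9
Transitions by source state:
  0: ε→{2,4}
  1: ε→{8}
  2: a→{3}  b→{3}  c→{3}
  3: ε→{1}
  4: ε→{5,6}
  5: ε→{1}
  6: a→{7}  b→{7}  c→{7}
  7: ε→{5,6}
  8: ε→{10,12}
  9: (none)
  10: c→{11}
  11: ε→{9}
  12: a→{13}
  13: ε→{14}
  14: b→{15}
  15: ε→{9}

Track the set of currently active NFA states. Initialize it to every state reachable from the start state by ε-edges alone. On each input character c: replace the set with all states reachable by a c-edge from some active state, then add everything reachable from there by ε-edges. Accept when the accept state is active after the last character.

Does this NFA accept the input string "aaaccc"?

Answer: ACCEPT

Steps:
initial (ε-close {0}): {0,1,2,4,5,6,8,10,12}
'a' @ 1: {1,3,5,6,7,8,10,12,13,14}
'a' @ 2: {1,5,6,7,8,10,12,13,14}
'a' @ 3: {1,5,6,7,8,10,12,13,14}
'c' @ 4: {1,5,6,7,8,9,10,11,12}  [accepting]
'c' @ 5: {1,5,6,7,8,9,10,11,12}  [accepting]
'c' @ 6: {1,5,6,7,8,9,10,11,12}  [accepting]
final: {1,5,6,7,8,9,10,11,12}; accept 9 in set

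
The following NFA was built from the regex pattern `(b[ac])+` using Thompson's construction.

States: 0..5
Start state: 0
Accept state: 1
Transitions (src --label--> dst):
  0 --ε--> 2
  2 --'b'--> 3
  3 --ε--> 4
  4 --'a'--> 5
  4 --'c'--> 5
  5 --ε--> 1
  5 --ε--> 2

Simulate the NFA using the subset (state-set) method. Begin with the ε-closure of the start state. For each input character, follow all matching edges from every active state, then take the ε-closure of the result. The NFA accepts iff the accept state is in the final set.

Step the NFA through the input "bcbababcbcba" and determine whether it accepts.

Answer: ACCEPT

Trace:
start: ε-closure({0}) = {0,2}
'b' @ 1: {3,4}
'c' @ 2: {1,2,5}  ✓accept
'b' @ 3: {3,4}
'a' @ 4: {1,2,5}  ✓accept
'b' @ 5: {3,4}
'a' @ 6: {1,2,5}  ✓accept
'b' @ 7: {3,4}
'c' @ 8: {1,2,5}  ✓accept
'b' @ 9: {3,4}
'c' @ 10: {1,2,5}  ✓accept
'b' @ 11: {3,4}
'a' @ 12: {1,2,5}  ✓accept
end set {1,2,5} — state 1 in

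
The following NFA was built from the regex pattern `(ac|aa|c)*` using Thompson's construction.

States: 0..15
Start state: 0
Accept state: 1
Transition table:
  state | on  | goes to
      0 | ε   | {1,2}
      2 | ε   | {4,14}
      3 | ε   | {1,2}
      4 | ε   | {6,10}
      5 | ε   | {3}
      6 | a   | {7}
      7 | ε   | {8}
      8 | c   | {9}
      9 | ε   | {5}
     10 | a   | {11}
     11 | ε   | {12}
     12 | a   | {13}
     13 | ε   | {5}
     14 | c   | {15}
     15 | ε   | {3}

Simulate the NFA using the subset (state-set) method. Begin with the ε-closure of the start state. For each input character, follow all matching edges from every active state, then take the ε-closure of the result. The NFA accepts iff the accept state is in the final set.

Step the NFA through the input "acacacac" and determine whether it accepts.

initial (ε-close {0}): {0,1,2,4,6,10,14}
'a' @ 1: {7,8,11,12}
'c' @ 2: {1,2,3,4,5,6,9,10,14}  [accepting]
'a' @ 3: {7,8,11,12}
'c' @ 4: {1,2,3,4,5,6,9,10,14}  [accepting]
'a' @ 5: {7,8,11,12}
'c' @ 6: {1,2,3,4,5,6,9,10,14}  [accepting]
'a' @ 7: {7,8,11,12}
'c' @ 8: {1,2,3,4,5,6,9,10,14}  [accepting]
end set {1,2,3,4,5,6,9,10,14} — state 1 in

Answer: ACCEPT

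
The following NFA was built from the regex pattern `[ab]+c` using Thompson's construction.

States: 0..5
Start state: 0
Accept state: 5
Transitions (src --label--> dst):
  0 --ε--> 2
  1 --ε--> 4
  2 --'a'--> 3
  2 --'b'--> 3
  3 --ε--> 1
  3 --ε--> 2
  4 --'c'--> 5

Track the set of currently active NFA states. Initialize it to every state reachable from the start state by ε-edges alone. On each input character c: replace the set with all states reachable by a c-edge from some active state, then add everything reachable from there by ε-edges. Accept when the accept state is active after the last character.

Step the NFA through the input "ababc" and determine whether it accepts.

Answer: ACCEPT

Derivation:
initial (ε-close {0}): {0,2}
'a' @ 1: {1,2,3,4}
'b' @ 2: {1,2,3,4}
'a' @ 3: {1,2,3,4}
'b' @ 4: {1,2,3,4}
'c' @ 5: {5}  (accept∈set)
end set {5} — state 5 in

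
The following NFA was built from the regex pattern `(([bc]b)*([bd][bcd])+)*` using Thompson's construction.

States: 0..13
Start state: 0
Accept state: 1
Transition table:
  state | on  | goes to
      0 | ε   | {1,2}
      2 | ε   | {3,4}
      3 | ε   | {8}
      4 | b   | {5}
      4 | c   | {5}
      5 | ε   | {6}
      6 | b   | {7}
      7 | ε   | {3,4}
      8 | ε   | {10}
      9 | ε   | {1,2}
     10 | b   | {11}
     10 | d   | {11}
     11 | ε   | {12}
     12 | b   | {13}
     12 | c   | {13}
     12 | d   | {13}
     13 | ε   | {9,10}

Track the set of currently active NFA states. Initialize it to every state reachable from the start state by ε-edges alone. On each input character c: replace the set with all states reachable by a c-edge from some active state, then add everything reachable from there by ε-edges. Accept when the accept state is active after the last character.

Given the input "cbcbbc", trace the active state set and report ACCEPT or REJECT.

S₀ = ε-closure({0}) = {0,1,2,3,4,8,10}
'c' @ 1: {5,6}
'b' @ 2: {3,4,7,8,10}
'c' @ 3: {5,6}
'b' @ 4: {3,4,7,8,10}
'b' @ 5: {5,6,11,12}
'c' @ 6: {1,2,3,4,8,9,10,13}  (accept∈set)
after full input: {1,2,3,4,8,9,10,13}  (accept=1 in)

Answer: ACCEPT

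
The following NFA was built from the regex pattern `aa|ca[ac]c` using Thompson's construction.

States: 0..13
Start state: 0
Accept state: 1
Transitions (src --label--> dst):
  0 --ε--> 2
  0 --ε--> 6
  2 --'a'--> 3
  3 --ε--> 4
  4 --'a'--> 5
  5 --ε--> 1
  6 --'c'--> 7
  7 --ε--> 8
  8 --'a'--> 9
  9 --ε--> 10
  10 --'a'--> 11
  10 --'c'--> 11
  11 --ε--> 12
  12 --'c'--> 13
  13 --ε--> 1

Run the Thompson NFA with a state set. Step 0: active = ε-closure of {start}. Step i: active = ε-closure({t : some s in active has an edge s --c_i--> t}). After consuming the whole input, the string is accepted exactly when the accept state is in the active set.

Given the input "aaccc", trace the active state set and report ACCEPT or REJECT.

Answer: REJECT

Steps:
start: ε-closure({0}) = {0,2,6}
'a' @ 1: {3,4}
'a' @ 2: {1,5}  (accept∈set)
'c' @ 3: {}  — state set empty
rest 'cc' ignored (set empty)
end set {} — state 1 not in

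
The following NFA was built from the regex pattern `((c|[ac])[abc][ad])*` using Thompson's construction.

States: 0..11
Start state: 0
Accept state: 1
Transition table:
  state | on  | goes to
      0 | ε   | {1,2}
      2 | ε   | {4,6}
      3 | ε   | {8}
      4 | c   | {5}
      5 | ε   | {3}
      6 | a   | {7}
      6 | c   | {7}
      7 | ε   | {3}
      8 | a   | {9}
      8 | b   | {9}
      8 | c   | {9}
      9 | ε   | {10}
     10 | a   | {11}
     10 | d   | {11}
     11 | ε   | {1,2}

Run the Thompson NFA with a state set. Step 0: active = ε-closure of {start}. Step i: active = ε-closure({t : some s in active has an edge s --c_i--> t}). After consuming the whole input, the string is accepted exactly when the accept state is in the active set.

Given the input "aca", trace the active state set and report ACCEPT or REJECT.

Answer: ACCEPT

Steps:
initial (ε-close {0}): {0,1,2,4,6}
'a' @ 1: {3,7,8}
'c' @ 2: {9,10}
'a' @ 3: {1,2,4,6,11}  ✓accept
after full input: {1,2,4,6,11}  (accept=1 in)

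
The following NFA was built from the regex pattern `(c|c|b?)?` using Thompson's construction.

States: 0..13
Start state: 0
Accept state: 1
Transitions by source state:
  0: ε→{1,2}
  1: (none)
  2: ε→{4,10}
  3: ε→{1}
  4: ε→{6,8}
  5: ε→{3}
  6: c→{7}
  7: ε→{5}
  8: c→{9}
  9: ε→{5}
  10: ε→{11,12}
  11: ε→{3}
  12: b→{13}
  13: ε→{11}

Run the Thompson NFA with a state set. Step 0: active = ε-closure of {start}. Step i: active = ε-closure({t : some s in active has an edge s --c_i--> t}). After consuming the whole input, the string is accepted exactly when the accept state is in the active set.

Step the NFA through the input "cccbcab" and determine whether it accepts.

Answer: REJECT

Derivation:
S₀ = ε-closure({0}) = {0,1,2,3,4,6,8,10,11,12}
'c' @ 1: {1,3,5,7,9}  ✓accept
'c' @ 2: {}  — state set empty
rest 'cbcab' ignored (set empty)
end set {} — state 1 not in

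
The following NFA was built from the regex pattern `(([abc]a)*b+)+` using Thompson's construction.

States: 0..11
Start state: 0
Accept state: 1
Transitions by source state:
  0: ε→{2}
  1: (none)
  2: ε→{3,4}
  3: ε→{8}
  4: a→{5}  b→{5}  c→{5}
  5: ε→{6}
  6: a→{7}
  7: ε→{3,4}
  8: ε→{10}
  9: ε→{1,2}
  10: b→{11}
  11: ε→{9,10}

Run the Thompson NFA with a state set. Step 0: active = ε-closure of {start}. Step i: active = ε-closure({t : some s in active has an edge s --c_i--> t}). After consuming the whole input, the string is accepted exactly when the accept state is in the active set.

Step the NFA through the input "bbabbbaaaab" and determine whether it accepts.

Answer: ACCEPT

Derivation:
initial (ε-close {0}): {0,2,3,4,8,10}
'b' @ 1: {1,2,3,4,5,6,8,9,10,11}  [accepting]
'b' @ 2: {1,2,3,4,5,6,8,9,10,11}  [accepting]
'a' @ 3: {3,4,5,6,7,8,10}
'b' @ 4: {1,2,3,4,5,6,8,9,10,11}  [accepting]
'b' @ 5: {1,2,3,4,5,6,8,9,10,11}  [accepting]
'b' @ 6: {1,2,3,4,5,6,8,9,10,11}  [accepting]
'a' @ 7: {3,4,5,6,7,8,10}
'a' @ 8: {3,4,5,6,7,8,10}
'a' @ 9: {3,4,5,6,7,8,10}
'a' @ 10: {3,4,5,6,7,8,10}
'b' @ 11: {1,2,3,4,5,6,8,9,10,11}  [accepting]
end set {1,2,3,4,5,6,8,9,10,11} — state 1 in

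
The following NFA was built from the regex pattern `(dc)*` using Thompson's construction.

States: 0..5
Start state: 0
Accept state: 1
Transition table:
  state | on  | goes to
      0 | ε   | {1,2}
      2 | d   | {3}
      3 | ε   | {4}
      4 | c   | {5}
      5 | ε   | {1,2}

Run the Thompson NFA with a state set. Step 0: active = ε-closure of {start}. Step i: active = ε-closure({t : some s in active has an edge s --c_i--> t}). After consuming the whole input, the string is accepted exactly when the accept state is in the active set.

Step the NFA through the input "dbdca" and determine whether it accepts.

Answer: REJECT

Trace:
S₀ = ε-closure({0}) = {0,1,2}
'd' @ 1: {3,4}
'b' @ 2: {}  — no active states
rest 'dca' ignored (set empty)
end set {} — state 1 not in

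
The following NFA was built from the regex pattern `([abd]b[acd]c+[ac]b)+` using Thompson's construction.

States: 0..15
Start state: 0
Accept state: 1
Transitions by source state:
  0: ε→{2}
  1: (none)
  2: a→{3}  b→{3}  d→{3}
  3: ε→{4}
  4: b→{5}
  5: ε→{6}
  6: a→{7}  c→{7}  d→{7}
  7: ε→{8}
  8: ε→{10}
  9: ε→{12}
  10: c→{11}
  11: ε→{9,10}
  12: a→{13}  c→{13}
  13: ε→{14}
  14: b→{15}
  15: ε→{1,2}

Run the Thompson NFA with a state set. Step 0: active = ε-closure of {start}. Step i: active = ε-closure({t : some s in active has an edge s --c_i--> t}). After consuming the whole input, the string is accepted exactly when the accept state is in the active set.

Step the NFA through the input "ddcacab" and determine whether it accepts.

Answer: REJECT

Trace:
initial (ε-close {0}): {0,2}
'd' @ 1: {3,4}
'd' @ 2: {}  — state set empty
rest 'cacab' ignored (set empty)
after full input: {}  (accept=1 not in)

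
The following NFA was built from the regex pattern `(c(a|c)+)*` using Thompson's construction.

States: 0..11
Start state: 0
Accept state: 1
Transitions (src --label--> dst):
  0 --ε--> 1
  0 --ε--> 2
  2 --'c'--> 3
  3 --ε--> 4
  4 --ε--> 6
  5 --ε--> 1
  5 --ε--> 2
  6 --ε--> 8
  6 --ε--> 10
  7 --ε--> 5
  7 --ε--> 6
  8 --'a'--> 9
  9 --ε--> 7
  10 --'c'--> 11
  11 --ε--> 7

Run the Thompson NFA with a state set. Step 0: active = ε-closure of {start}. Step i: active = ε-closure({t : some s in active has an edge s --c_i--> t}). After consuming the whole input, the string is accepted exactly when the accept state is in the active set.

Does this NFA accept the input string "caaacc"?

start: ε-closure({0}) = {0,1,2}
'c' @ 1: {3,4,6,8,10}
'a' @ 2: {1,2,5,6,7,8,9,10}  [accepting]
'a' @ 3: {1,2,5,6,7,8,9,10}  [accepting]
'a' @ 4: {1,2,5,6,7,8,9,10}  [accepting]
'c' @ 5: {1,2,3,4,5,6,7,8,10,11}  [accepting]
'c' @ 6: {1,2,3,4,5,6,7,8,10,11}  [accepting]
final: {1,2,3,4,5,6,7,8,10,11}; accept 1 in set

Answer: ACCEPT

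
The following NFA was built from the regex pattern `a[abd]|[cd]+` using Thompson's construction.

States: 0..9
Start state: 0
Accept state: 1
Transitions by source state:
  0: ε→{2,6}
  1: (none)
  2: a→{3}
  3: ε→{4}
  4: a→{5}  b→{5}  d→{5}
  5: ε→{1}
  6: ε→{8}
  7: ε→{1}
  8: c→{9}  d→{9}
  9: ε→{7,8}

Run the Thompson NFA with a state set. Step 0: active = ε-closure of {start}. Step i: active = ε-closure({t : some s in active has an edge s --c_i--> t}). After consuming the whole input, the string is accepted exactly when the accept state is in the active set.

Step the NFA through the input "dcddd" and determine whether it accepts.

initial (ε-close {0}): {0,2,6,8}
'd' @ 1: {1,7,8,9}  ✓accept
'c' @ 2: {1,7,8,9}  ✓accept
'd' @ 3: {1,7,8,9}  ✓accept
'd' @ 4: {1,7,8,9}  ✓accept
'd' @ 5: {1,7,8,9}  ✓accept
final: {1,7,8,9}; accept 1 in set

Answer: ACCEPT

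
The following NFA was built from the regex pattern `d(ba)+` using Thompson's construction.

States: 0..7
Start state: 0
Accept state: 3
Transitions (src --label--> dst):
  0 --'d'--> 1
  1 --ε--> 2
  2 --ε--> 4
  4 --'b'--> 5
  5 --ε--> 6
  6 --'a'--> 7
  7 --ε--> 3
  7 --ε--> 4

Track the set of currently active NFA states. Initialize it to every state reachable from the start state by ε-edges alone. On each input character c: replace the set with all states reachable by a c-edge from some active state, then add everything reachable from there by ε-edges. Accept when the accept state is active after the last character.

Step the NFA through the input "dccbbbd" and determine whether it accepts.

Answer: REJECT

Trace:
start: ε-closure({0}) = {0}
'd' @ 1: {1,2,4}
'c' @ 2: {}  — state set empty
rest 'cbbbd' ignored (set empty)
end set {} — state 3 not in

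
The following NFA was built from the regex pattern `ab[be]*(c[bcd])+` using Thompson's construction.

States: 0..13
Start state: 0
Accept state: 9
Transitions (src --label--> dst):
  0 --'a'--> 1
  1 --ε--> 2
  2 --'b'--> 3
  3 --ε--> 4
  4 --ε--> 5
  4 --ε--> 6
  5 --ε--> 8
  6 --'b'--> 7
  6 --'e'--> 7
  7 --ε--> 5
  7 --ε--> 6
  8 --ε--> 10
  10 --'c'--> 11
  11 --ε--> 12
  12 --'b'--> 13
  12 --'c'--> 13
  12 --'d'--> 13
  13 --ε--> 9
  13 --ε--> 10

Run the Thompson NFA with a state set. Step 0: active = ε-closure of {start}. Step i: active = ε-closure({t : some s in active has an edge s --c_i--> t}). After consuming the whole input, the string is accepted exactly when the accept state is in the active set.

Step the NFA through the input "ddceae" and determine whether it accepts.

start: ε-closure({0}) = {0}
'd' @ 1: {}  — dead — no transitions
rest 'dceae' ignored (set empty)
final: {}; accept 9 not in set

Answer: REJECT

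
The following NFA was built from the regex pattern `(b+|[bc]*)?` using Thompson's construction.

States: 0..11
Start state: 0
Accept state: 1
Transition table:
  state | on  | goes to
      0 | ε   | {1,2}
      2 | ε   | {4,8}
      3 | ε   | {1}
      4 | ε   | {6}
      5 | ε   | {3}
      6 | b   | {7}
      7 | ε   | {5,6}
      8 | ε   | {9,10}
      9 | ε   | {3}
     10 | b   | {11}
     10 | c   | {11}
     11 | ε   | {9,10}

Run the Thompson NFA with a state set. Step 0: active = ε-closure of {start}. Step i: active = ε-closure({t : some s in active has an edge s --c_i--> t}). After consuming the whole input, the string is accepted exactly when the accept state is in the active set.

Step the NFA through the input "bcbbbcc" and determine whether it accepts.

S₀ = ε-closure({0}) = {0,1,2,3,4,6,8,9,10}
'b' @ 1: {1,3,5,6,7,9,10,11}  (accept∈set)
'c' @ 2: {1,3,9,10,11}  (accept∈set)
'b' @ 3: {1,3,9,10,11}  (accept∈set)
'b' @ 4: {1,3,9,10,11}  (accept∈set)
'b' @ 5: {1,3,9,10,11}  (accept∈set)
'c' @ 6: {1,3,9,10,11}  (accept∈set)
'c' @ 7: {1,3,9,10,11}  (accept∈set)
after full input: {1,3,9,10,11}  (accept=1 in)

Answer: ACCEPT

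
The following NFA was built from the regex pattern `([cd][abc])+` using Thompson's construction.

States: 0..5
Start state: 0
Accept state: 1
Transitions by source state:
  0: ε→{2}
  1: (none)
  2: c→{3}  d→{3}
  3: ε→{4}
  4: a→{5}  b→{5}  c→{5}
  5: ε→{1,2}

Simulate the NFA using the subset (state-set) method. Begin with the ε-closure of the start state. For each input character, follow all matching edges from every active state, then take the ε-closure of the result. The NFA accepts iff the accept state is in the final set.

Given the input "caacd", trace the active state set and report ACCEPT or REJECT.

Answer: REJECT

Steps:
start: ε-closure({0}) = {0,2}
'c' @ 1: {3,4}
'a' @ 2: {1,2,5}  [accepting]
'a' @ 3: {}  — state set empty
rest 'cd' ignored (set empty)
after full input: {}  (accept=1 not in)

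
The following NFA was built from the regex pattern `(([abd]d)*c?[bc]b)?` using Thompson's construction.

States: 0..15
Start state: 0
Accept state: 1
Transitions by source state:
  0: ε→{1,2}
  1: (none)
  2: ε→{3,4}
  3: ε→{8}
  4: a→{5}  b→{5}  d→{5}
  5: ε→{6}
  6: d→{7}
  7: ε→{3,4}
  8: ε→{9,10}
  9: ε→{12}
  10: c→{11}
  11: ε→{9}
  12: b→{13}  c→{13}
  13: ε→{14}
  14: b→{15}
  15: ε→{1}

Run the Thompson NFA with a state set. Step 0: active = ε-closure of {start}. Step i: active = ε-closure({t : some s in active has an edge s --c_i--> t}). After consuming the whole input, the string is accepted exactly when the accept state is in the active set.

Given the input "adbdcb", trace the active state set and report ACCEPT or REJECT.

Answer: ACCEPT

Trace:
S₀ = ε-closure({0}) = {0,1,2,3,4,8,9,10,12}
'a' @ 1: {5,6}
'd' @ 2: {3,4,7,8,9,10,12}
'b' @ 3: {5,6,13,14}
'd' @ 4: {3,4,7,8,9,10,12}
'c' @ 5: {9,11,12,13,14}
'b' @ 6: {1,13,14,15}  [accepting]
end set {1,13,14,15} — state 1 in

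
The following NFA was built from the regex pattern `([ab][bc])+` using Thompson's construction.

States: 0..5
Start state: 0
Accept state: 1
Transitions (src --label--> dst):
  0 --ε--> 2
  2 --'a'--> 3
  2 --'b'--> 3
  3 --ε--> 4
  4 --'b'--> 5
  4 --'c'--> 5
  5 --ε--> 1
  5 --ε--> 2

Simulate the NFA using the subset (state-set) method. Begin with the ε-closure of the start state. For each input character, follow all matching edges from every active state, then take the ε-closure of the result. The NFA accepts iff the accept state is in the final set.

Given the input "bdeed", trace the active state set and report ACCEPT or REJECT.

initial (ε-close {0}): {0,2}
'b' @ 1: {3,4}
'd' @ 2: {}  — no active states
rest 'eed' ignored (set empty)
end set {} — state 1 not in

Answer: REJECT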